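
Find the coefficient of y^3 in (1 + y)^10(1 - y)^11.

10

Coefficient of y^3 = Σ_{j} C(10,j)·1^j·C(11,3-j)·(-1)^(3-j) for j from 0 to 3.
= (-165) + 550 + (-495) + 120 = 10.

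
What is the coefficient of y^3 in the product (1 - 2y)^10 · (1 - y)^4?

Coefficient of y^3 = Σ_{j} C(10,j)·(-2)^j·C(4,3-j)·(-1)^(3-j) for j from 0 to 3.
= (-4) + (-120) + (-720) + (-960) = -1804.

-1804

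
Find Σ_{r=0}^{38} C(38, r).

274877906944

Setting x = 1 in (1+x)^38 gives Σ C(38,r) = 2^38 = 274877906944.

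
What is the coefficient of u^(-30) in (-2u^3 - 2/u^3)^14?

1490944

General term: C(14,j)·(-2u^3)^j·(-2/u^3)^(14-j), with u-exponent 3j − 3(14−j) = 6j − 42.
Set 6j − 42 = -30: j = 2.
C(14,2) = 91; (-2)^2 = 4; (-2)^12 = 4096.
Coefficient = 91 · 4 · 4096 = 1490944.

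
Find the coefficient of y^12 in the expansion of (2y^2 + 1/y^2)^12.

112640

General term: C(12,j)·(2y^2)^j·(1/y^2)^(12-j), with y-exponent 2j − 2(12−j) = 4j − 24.
Set 4j − 24 = 12: j = 9.
C(12,9) = 220; 2^9 = 512; 1^3 = 1.
Coefficient = 220 · 512 · 1 = 112640.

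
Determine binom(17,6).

12376

C(17,6) = (17·16·15·14·13·12) / 6! = 8910720 / 720 = 12376.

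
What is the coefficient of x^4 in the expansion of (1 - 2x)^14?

16016

The general term is C(14,j)·(1)^j·(-2x)^(14-j); the x^4 term has j = 10.
C(14,10) = 1001.
Coefficient = C(14,10) · (-2)^4 = 1001 · 16 = 16016.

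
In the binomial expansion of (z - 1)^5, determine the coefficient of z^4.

The general term is C(5,j)·(z)^j·(-1)^(5-j); the z^4 term has j = 4.
C(5,4) = 5.
Coefficient = C(5,4) · (-1)^1 = 5 · (-1) = -5.

-5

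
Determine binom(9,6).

84

C(9,6) = C(9,3) by symmetry.
C(9,3) = (9·8·7) / 3! = 504 / 6 = 84.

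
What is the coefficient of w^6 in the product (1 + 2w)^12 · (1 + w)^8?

Coefficient of w^6 = Σ_{j} C(12,j)·2^j·C(8,6-j)·1^(6-j) for j from 0 to 6.
= 28 + 1344 + 18480 + 98560 + 221760 + 202752 + 59136 = 602060.

602060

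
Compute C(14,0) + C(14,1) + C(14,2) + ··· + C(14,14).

The entries of row 14 sum to 2^14 = 16384.

16384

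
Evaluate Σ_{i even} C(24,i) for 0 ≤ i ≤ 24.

Even-i terms of row 24 sum to 2^23 = 8388608.

8388608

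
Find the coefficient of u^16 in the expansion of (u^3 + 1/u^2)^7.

7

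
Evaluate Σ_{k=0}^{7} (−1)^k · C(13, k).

The partial alternating sum Σ_{k=0}^{7} (−1)^k C(13,k) = (−1)^7 C(12,7) = -792.

-792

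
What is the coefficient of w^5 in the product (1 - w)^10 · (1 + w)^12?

Coefficient of w^5 = Σ_{j} C(10,j)·(-1)^j·C(12,5-j)·1^(5-j) for j from 0 to 5.
= 792 + (-4950) + 9900 + (-7920) + 2520 + (-252) = 90.

90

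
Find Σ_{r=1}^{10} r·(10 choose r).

5120

Differentiating (1+x)^10 and setting x=1: Σ r·C(10,r) = 10·2^9 = 5120.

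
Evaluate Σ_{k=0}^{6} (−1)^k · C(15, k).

3003

The partial alternating sum Σ_{k=0}^{6} (−1)^k C(15,k) = (−1)^6 C(14,6) = 3003.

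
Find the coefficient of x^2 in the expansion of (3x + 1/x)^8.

General term: C(8,j)·(3x)^j·(1/x)^(8-j), with x-exponent 1j − 1(8−j) = 2j − 8.
Set 2j − 8 = 2: j = 5.
C(8,5) = 56; 3^5 = 243; 1^3 = 1.
Coefficient = 56 · 243 · 1 = 13608.

13608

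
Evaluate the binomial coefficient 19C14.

11628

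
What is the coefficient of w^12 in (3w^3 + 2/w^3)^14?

1260971712

General term: C(14,j)·(3w^3)^j·(2/w^3)^(14-j), with w-exponent 3j − 3(14−j) = 6j − 42.
Set 6j − 42 = 12: j = 9.
C(14,9) = 2002; 3^9 = 19683; 2^5 = 32.
Coefficient = 2002 · 19683 · 32 = 1260971712.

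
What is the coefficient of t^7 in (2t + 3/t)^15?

General term: C(15,j)·(2t)^j·(3/t)^(15-j), with t-exponent 1j − 1(15−j) = 2j − 15.
Set 2j − 15 = 7: j = 11.
C(15,11) = 1365; 2^11 = 2048; 3^4 = 81.
Coefficient = 1365 · 2048 · 81 = 226437120.

226437120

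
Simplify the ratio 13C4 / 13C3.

5/2

C(n,k+1)/C(n,k) = (n−k)/(k+1) = (13−3)/(3+1) = 10/4 = 5/2.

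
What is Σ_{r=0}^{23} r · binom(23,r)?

Since r·C(23,r) = 23·C(22,r−1), the sum is 23·2^22 = 23·4194304 = 96468992.

96468992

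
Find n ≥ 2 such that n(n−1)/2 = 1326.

n(n−1)/2 = 1326 ⇒ n(n−1) = 2652. Since 52·51 = 2652, n = 52.

52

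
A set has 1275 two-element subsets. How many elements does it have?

51

n(n−1)/2 = 1275 ⇒ n(n−1) = 2550. Since 51·50 = 2550, n = 51.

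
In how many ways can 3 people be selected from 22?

1540

This is C(22,3) = 1540.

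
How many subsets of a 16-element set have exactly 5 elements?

Choose the 5 positions: C(16,5) = 4368.

4368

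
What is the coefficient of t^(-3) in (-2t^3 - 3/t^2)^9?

-489888

General term: C(9,j)·(-2t^3)^j·(-3/t^2)^(9-j), with t-exponent 3j − 2(9−j) = 5j − 18.
Set 5j − 18 = -3: j = 3.
C(9,3) = 84; (-2)^3 = -8; (-3)^6 = 729.
Coefficient = 84 · (-8) · 729 = -489888.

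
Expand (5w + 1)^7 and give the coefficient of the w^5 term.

65625

The general term is C(7,j)·(5w)^j·(1)^(7-j); the w^5 term has j = 5.
C(7,5) = 21.
Coefficient = C(7,5) · 5^5 = 21 · 3125 = 65625.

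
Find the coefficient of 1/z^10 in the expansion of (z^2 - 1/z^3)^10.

210

General term: C(10,j)·(z^2)^j·(-1/z^3)^(10-j), with z-exponent 2j − 3(10−j) = 5j − 30.
Set 5j − 30 = -10: j = 4.
C(10,4) = 210; 1^4 = 1; (-1)^6 = 1.
Coefficient = 210 · 1 · 1 = 210.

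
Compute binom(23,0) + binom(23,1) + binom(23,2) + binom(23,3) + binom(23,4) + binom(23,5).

44552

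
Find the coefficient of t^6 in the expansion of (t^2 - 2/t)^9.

General term: C(9,j)·(t^2)^j·(-2/t)^(9-j), with t-exponent 2j − 1(9−j) = 3j − 9.
Set 3j − 9 = 6: j = 5.
C(9,5) = 126; 1^5 = 1; (-2)^4 = 16.
Coefficient = 126 · 1 · 16 = 2016.

2016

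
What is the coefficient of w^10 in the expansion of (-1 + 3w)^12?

3897234

The general term is C(12,j)·(-1)^j·(3w)^(12-j); the w^10 term has j = 2.
C(12,2) = 66.
Coefficient = C(12,2) · 3^10 = 66 · 59049 = 3897234.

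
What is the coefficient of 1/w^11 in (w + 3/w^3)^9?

30618

General term: C(9,j)·(w)^j·(3/w^3)^(9-j), with w-exponent 1j − 3(9−j) = 4j − 27.
Set 4j − 27 = -11: j = 4.
C(9,4) = 126; 1^4 = 1; 3^5 = 243.
Coefficient = 126 · 1 · 243 = 30618.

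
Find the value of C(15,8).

C(15,8) = C(15,7) by symmetry.
C(15,7) = (15·14·13·12·11·10·9) / 7! = 32432400 / 5040 = 6435.

6435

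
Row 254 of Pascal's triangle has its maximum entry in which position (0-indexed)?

C(254,j) is maximized at j = 254/2 = 127.

127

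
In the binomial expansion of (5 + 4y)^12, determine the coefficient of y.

The general term is C(12,j)·(5)^j·(4y)^(12-j); the y^1 term has j = 11.
C(12,11) = 12.
Coefficient = C(12,11) · 5^11 · 4^1 = 12 · 48828125 · 4 = 2343750000.

2343750000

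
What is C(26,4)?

14950

C(26,4) = (26·25·24·23) / 4! = 358800 / 24 = 14950.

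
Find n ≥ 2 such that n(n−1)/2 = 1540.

n(n−1)/2 = 1540 ⇒ n(n−1) = 3080. Since 56·55 = 3080, n = 56.

56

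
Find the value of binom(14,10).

C(14,10) = C(14,4) by symmetry.
C(14,4) = (14·13·12·11) / 4! = 24024 / 24 = 1001.

1001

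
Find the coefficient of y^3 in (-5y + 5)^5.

The general term is C(5,j)·(-5y)^j·(5)^(5-j); the y^3 term has j = 3.
C(5,3) = 10.
Coefficient = C(5,3) · (-5)^3 · 5^2 = 10 · (-125) · 25 = -31250.

-31250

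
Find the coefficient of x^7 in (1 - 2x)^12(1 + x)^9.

Coefficient of x^7 = Σ_{j} C(12,j)·(-2)^j·C(9,7-j)·1^(7-j) for j from 0 to 7.
= 36 + (-2016) + 33264 + (-221760) + 665280 + (-912384) + 532224 + (-101376) = -6732.

-6732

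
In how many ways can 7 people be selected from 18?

This is C(18,7) = 31824.

31824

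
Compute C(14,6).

3003

C(14,6) = (14·13·12·11·10·9) / 6! = 2162160 / 720 = 3003.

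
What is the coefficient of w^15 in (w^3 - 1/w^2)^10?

General term: C(10,j)·(w^3)^j·(-1/w^2)^(10-j), with w-exponent 3j − 2(10−j) = 5j − 20.
Set 5j − 20 = 15: j = 7.
C(10,7) = 120; 1^7 = 1; (-1)^3 = -1.
Coefficient = 120 · 1 · (-1) = -120.

-120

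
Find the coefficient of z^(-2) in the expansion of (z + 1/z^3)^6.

General term: C(6,j)·(z)^j·(1/z^3)^(6-j), with z-exponent 1j − 3(6−j) = 4j − 18.
Set 4j − 18 = -2: j = 4.
C(6,4) = 15; 1^4 = 1; 1^2 = 1.
Coefficient = 15 · 1 · 1 = 15.

15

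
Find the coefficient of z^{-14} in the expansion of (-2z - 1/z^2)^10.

General term: C(10,j)·(-2z)^j·(-1/z^2)^(10-j), with z-exponent 1j − 2(10−j) = 3j − 20.
Set 3j − 20 = -14: j = 2.
C(10,2) = 45; (-2)^2 = 4; (-1)^8 = 1.
Coefficient = 45 · 4 · 1 = 180.

180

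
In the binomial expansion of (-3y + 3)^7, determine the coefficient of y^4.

The general term is C(7,j)·(-3y)^j·(3)^(7-j); the y^4 term has j = 4.
C(7,4) = 35.
Coefficient = C(7,4) · (-3)^4 · 3^3 = 35 · 81 · 27 = 76545.

76545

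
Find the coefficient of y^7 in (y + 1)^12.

792

The general term is C(12,j)·(y)^j·(1)^(12-j); the y^7 term has j = 7.
C(12,7) = 792.
Coefficient = C(12,7) = 792.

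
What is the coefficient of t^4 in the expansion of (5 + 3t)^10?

265781250

The general term is C(10,j)·(5)^j·(3t)^(10-j); the t^4 term has j = 6.
C(10,6) = 210.
Coefficient = C(10,6) · 5^6 · 3^4 = 210 · 15625 · 81 = 265781250.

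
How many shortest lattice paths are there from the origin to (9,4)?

715

Each path is a sequence of 13 steps with 9 rights: C(13,9) = 715.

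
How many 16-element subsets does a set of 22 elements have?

74613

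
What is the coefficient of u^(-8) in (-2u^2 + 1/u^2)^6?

-12

General term: C(6,j)·(-2u^2)^j·(1/u^2)^(6-j), with u-exponent 2j − 2(6−j) = 4j − 12.
Set 4j − 12 = -8: j = 1.
C(6,1) = 6; (-2)^1 = -2; 1^5 = 1.
Coefficient = 6 · (-2) · 1 = -12.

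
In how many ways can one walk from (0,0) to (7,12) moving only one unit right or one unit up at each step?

50388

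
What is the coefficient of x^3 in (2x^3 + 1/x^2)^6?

160

General term: C(6,j)·(2x^3)^j·(1/x^2)^(6-j), with x-exponent 3j − 2(6−j) = 5j − 12.
Set 5j − 12 = 3: j = 3.
C(6,3) = 20; 2^3 = 8; 1^3 = 1.
Coefficient = 20 · 8 · 1 = 160.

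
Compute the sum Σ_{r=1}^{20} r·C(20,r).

10485760

Since r·C(20,r) = 20·C(19,r−1), the sum is 20·2^19 = 20·524288 = 10485760.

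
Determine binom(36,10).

C(36,10) = (36·35·34·33·32·31·30·29·28·27) / 10! = 922393263052800 / 3628800 = 254186856.

254186856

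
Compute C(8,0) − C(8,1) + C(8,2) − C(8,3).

The partial alternating sum Σ_{k=0}^{3} (−1)^k C(8,k) = (−1)^3 C(7,3) = -35.

-35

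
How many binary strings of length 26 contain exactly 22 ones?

Choose the 22 positions: C(26,22) = 14950.

14950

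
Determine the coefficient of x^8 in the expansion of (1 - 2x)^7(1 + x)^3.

288

Coefficient of x^8 = Σ_{j} C(7,j)·(-2)^j·C(3,8-j)·1^(8-j) for j from 5 to 7.
= (-672) + 1344 + (-384) = 288.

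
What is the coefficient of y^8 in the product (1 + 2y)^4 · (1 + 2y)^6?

11520

(1 + 2y)^4(1 + 2y)^6 = (1 + 2y)^10, so the coefficient of y^8 is C(10,8)·2^8 = 45·256 = 11520.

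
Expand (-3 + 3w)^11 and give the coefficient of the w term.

1948617

The general term is C(11,j)·(-3)^j·(3w)^(11-j); the w^1 term has j = 10.
C(11,10) = 11.
Coefficient = C(11,10) · (-3)^10 · 3^1 = 11 · 59049 · 3 = 1948617.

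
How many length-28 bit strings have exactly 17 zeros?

Choose the 17 positions: C(28,17) = 21474180.

21474180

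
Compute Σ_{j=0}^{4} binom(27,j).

20854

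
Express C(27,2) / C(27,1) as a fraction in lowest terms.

C(n,k+1)/C(n,k) = (n−k)/(k+1) = (27−1)/(1+1) = 26/2 = 13.

13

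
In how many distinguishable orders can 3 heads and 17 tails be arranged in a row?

1140

Choose positions for the heads: C(20,3) = 1140.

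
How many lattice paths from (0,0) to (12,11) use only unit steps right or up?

Each path is a sequence of 23 steps with 12 rights: C(23,12) = 1352078.

1352078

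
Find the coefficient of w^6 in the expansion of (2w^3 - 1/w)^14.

-64064

General term: C(14,j)·(2w^3)^j·(-1/w)^(14-j), with w-exponent 3j − 1(14−j) = 4j − 14.
Set 4j − 14 = 6: j = 5.
C(14,5) = 2002; 2^5 = 32; (-1)^9 = -1.
Coefficient = 2002 · 32 · (-1) = -64064.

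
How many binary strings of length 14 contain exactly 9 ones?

2002

Choose the 9 positions: C(14,9) = 2002.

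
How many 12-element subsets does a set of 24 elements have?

C(24,12) = (24·23·22·21·20·19·18·17·16·15·14·13) / 12! = 1295295050649600 / 479001600 = 2704156.

2704156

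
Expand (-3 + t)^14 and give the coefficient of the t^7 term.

The general term is C(14,j)·(-3)^j·(t)^(14-j); the t^7 term has j = 7.
C(14,7) = 3432.
Coefficient = C(14,7) · (-3)^7 = 3432 · (-2187) = -7505784.

-7505784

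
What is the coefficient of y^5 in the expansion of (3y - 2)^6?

-2916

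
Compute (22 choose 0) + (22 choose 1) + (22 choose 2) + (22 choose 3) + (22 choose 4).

1 + 22 + 231 + 1540 + 7315 = 9109.

9109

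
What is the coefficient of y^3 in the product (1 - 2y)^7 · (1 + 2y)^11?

-192

Coefficient of y^3 = Σ_{j} C(7,j)·(-2)^j·C(11,3-j)·2^(3-j) for j from 0 to 3.
= 1320 + (-3080) + 1848 + (-280) = -192.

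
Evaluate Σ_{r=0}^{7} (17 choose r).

41226

1 + 17 + 136 + 680 + 2380 + 6188 + 12376 + 19448 = 41226.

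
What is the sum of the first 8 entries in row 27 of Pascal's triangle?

1 + 27 + 351 + 2925 + 17550 + 80730 + 296010 + 888030 = 1285624.

1285624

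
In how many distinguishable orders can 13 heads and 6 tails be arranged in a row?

27132

Choose positions for the heads: C(19,13) = 27132.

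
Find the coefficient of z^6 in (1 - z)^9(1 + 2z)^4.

Coefficient of z^6 = Σ_{j} C(9,j)·(-1)^j·C(4,6-j)·2^(6-j) for j from 2 to 6.
= 576 + (-2688) + 3024 + (-1008) + 84 = -12.

-12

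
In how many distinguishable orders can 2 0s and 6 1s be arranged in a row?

Choose positions for the 0s: C(8,2) = 28.

28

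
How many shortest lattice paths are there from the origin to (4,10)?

1001

Each path is a sequence of 14 steps with 4 rights: C(14,4) = 1001.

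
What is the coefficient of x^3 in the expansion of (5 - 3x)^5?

The general term is C(5,j)·(5)^j·(-3x)^(5-j); the x^3 term has j = 2.
C(5,2) = 10.
Coefficient = C(5,2) · 5^2 · (-3)^3 = 10 · 25 · (-27) = -6750.

-6750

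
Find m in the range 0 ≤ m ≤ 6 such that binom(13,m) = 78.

C(13,m) increases on 0 ≤ m ≤ 6. C(13,1) = 13 and C(13,2) = 78, so m = 2.

2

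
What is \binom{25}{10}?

C(25,10) = (25·24·23·22·21·20·19·18·17·16) / 10! = 11861676288000 / 3628800 = 3268760.

3268760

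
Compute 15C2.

C(15,2) = (15·14) / 2! = 210 / 2 = 105.

105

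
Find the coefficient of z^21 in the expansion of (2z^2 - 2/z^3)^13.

-106496

General term: C(13,j)·(2z^2)^j·(-2/z^3)^(13-j), with z-exponent 2j − 3(13−j) = 5j − 39.
Set 5j − 39 = 21: j = 12.
C(13,12) = 13; 2^12 = 4096; (-2)^1 = -2.
Coefficient = 13 · 4096 · (-2) = -106496.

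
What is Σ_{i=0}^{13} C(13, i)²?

10400600

Σ C(13,i)² is the coefficient of x^13 in (1+x)^13(1+x)^13 = (1+x)^26, i.e. C(26,13) = 10400600.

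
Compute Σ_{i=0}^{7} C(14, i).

1 + 14 + 91 + 364 + 1001 + 2002 + 3003 + 3432 = 9908.

9908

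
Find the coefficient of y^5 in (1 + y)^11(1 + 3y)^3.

9372

Coefficient of y^5 = Σ_{j} C(11,j)·1^j·C(3,5-j)·3^(5-j) for j from 2 to 5.
= 1485 + 4455 + 2970 + 462 = 9372.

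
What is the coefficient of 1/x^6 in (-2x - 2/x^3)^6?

General term: C(6,j)·(-2x)^j·(-2/x^3)^(6-j), with x-exponent 1j − 3(6−j) = 4j − 18.
Set 4j − 18 = -6: j = 3.
C(6,3) = 20; (-2)^3 = -8; (-2)^3 = -8.
Coefficient = 20 · (-8) · (-8) = 1280.

1280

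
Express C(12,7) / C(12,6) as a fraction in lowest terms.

6/7

C(n,k+1)/C(n,k) = (n−k)/(k+1) = (12−6)/(6+1) = 6/7.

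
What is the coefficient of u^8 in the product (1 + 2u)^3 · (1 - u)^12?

495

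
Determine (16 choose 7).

11440

C(16,7) = (16·15·14·13·12·11·10) / 7! = 57657600 / 5040 = 11440.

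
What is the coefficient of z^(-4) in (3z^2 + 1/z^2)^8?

1512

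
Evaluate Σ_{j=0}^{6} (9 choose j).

1 + 9 + 36 + 84 + 126 + 126 + 84 = 466.

466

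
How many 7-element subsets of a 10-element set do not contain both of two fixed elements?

64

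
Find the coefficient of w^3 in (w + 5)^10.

9375000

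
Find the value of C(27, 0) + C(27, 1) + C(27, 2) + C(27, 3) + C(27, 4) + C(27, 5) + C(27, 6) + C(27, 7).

1285624

1 + 27 + 351 + 2925 + 17550 + 80730 + 296010 + 888030 = 1285624.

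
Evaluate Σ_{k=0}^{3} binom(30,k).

4526

1 + 30 + 435 + 4060 = 4526.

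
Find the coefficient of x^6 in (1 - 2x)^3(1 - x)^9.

3024

Coefficient of x^6 = Σ_{j} C(3,j)·(-2)^j·C(9,6-j)·(-1)^(6-j) for j from 0 to 3.
= 84 + 756 + 1512 + 672 = 3024.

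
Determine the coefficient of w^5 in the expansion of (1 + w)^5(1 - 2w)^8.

369

Coefficient of w^5 = Σ_{j} C(5,j)·1^j·C(8,5-j)·(-2)^(5-j) for j from 0 to 5.
= (-1792) + 5600 + (-4480) + 1120 + (-80) + 1 = 369.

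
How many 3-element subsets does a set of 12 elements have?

220

C(12,3) = (12·11·10) / 3! = 1320 / 6 = 220.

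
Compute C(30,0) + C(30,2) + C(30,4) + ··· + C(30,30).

536870912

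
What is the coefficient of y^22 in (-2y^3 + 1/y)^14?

-1025024

General term: C(14,j)·(-2y^3)^j·(1/y)^(14-j), with y-exponent 3j − 1(14−j) = 4j − 14.
Set 4j − 14 = 22: j = 9.
C(14,9) = 2002; (-2)^9 = -512; 1^5 = 1.
Coefficient = 2002 · (-512) · 1 = -1025024.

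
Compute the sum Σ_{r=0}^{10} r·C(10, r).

Since r·C(10,r) = 10·C(9,r−1), the sum is 10·2^9 = 10·512 = 5120.

5120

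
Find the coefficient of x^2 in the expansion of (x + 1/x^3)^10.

45

General term: C(10,j)·(x)^j·(1/x^3)^(10-j), with x-exponent 1j − 3(10−j) = 4j − 30.
Set 4j − 30 = 2: j = 8.
C(10,8) = 45; 1^8 = 1; 1^2 = 1.
Coefficient = 45 · 1 · 1 = 45.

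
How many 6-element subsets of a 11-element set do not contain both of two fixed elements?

336

All 6-subsets: C(11,6) = 462. Those containing both fixed elements: C(9,4) = 126.
462 − 126 = 336.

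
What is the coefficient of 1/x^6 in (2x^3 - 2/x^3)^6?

General term: C(6,j)·(2x^3)^j·(-2/x^3)^(6-j), with x-exponent 3j − 3(6−j) = 6j − 18.
Set 6j − 18 = -6: j = 2.
C(6,2) = 15; 2^2 = 4; (-2)^4 = 16.
Coefficient = 15 · 4 · 16 = 960.

960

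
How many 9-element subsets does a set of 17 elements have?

C(17,9) = C(17,8) by symmetry.
C(17,8) = (17·16·15·14·13·12·11·10) / 8! = 980179200 / 40320 = 24310.

24310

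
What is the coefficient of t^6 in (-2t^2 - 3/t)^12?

43110144

General term: C(12,j)·(-2t^2)^j·(-3/t)^(12-j), with t-exponent 2j − 1(12−j) = 3j − 12.
Set 3j − 12 = 6: j = 6.
C(12,6) = 924; (-2)^6 = 64; (-3)^6 = 729.
Coefficient = 924 · 64 · 729 = 43110144.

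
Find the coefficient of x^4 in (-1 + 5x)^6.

9375

The general term is C(6,j)·(-1)^j·(5x)^(6-j); the x^4 term has j = 2.
C(6,2) = 15.
Coefficient = C(6,2) · 5^4 = 15 · 625 = 9375.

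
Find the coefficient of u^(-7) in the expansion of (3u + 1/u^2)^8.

General term: C(8,j)·(3u)^j·(1/u^2)^(8-j), with u-exponent 1j − 2(8−j) = 3j − 16.
Set 3j − 16 = -7: j = 3.
C(8,3) = 56; 3^3 = 27; 1^5 = 1.
Coefficient = 56 · 27 · 1 = 1512.

1512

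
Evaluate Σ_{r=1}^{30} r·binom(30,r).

Since r·C(30,r) = 30·C(29,r−1), the sum is 30·2^29 = 30·536870912 = 16106127360.

16106127360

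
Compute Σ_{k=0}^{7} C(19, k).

94184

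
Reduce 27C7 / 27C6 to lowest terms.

3

C(n,k+1)/C(n,k) = (n−k)/(k+1) = (27−6)/(6+1) = 21/7 = 3.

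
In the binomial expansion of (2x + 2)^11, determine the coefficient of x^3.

337920

The general term is C(11,j)·(2x)^j·(2)^(11-j); the x^3 term has j = 3.
C(11,3) = 165.
Coefficient = C(11,3) · 2^3 · 2^8 = 165 · 8 · 256 = 337920.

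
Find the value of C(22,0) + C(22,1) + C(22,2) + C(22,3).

1 + 22 + 231 + 1540 = 1794.

1794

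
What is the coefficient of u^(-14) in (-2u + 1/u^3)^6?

-12

General term: C(6,j)·(-2u)^j·(1/u^3)^(6-j), with u-exponent 1j − 3(6−j) = 4j − 18.
Set 4j − 18 = -14: j = 1.
C(6,1) = 6; (-2)^1 = -2; 1^5 = 1.
Coefficient = 6 · (-2) · 1 = -12.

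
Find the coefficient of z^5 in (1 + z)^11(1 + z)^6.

6188

(1 + z)^11(1 + z)^6 = (1 + z)^17, so the coefficient of z^5 is C(17,5)·1^5 = 6188·1 = 6188.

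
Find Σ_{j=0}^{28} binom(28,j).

268435456

The entries of row 28 sum to 2^28 = 268435456.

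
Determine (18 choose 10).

C(18,10) = C(18,8) by symmetry.
C(18,8) = (18·17·16·15·14·13·12·11) / 8! = 1764322560 / 40320 = 43758.

43758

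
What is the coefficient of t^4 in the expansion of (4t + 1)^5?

The general term is C(5,j)·(4t)^j·(1)^(5-j); the t^4 term has j = 4.
C(5,4) = 5.
Coefficient = C(5,4) · 4^4 = 5 · 256 = 1280.

1280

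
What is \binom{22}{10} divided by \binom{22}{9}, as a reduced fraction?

13/10

C(n,k+1)/C(n,k) = (n−k)/(k+1) = (22−9)/(9+1) = 13/10.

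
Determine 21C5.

C(21,5) = (21·20·19·18·17) / 5! = 2441880 / 120 = 20349.

20349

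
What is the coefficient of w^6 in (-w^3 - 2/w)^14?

1025024

General term: C(14,j)·(-w^3)^j·(-2/w)^(14-j), with w-exponent 3j − 1(14−j) = 4j − 14.
Set 4j − 14 = 6: j = 5.
C(14,5) = 2002; (-1)^5 = -1; (-2)^9 = -512.
Coefficient = 2002 · (-1) · (-512) = 1025024.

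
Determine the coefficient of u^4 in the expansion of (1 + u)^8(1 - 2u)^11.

-282

Coefficient of u^4 = Σ_{j} C(8,j)·1^j·C(11,4-j)·(-2)^(4-j) for j from 0 to 4.
= 5280 + (-10560) + 6160 + (-1232) + 70 = -282.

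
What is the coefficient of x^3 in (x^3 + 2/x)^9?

5376

General term: C(9,j)·(x^3)^j·(2/x)^(9-j), with x-exponent 3j − 1(9−j) = 4j − 9.
Set 4j − 9 = 3: j = 3.
C(9,3) = 84; 1^3 = 1; 2^6 = 64.
Coefficient = 84 · 1 · 64 = 5376.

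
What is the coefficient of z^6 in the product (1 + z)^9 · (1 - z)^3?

0

Coefficient of z^6 = Σ_{j} C(9,j)·1^j·C(3,6-j)·(-1)^(6-j) for j from 3 to 6.
= (-84) + 378 + (-378) + 84 = 0.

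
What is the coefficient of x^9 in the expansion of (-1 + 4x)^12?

-57671680

The general term is C(12,j)·(-1)^j·(4x)^(12-j); the x^9 term has j = 3.
C(12,3) = 220.
Coefficient = C(12,3) · (-1)^3 · 4^9 = 220 · (-1) · 262144 = -57671680.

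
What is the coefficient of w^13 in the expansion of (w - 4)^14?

The general term is C(14,j)·(w)^j·(-4)^(14-j); the w^13 term has j = 13.
C(14,13) = 14.
Coefficient = C(14,13) · (-4)^1 = 14 · (-4) = -56.

-56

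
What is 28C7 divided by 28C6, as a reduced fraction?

22/7

C(n,k+1)/C(n,k) = (n−k)/(k+1) = (28−6)/(6+1) = 22/7.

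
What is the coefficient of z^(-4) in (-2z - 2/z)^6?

384

General term: C(6,j)·(-2z)^j·(-2/z)^(6-j), with z-exponent 1j − 1(6−j) = 2j − 6.
Set 2j − 6 = -4: j = 1.
C(6,1) = 6; (-2)^1 = -2; (-2)^5 = -32.
Coefficient = 6 · (-2) · (-32) = 384.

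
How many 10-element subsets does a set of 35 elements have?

183579396

C(35,10) = (35·34·33·32·31·30·29·28·27·26) / 10! = 666172912204800 / 3628800 = 183579396.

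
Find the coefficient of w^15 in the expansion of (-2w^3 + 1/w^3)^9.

-4608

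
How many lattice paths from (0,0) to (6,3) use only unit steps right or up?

Each path is a sequence of 9 steps with 6 rights: C(9,6) = 84.

84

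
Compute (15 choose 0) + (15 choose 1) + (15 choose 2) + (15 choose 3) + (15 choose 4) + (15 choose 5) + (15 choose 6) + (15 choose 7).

16384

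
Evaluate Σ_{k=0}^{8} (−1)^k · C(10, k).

The partial alternating sum Σ_{k=0}^{8} (−1)^k C(10,k) = (−1)^8 C(9,8) = 9.

9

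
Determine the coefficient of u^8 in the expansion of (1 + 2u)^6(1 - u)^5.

Coefficient of u^8 = Σ_{j} C(6,j)·2^j·C(5,8-j)·(-1)^(8-j) for j from 3 to 6.
= (-160) + 1200 + (-1920) + 640 = -240.

-240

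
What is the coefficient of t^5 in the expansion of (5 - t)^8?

The general term is C(8,j)·(5)^j·(-t)^(8-j); the t^5 term has j = 3.
C(8,3) = 56.
Coefficient = C(8,3) · 5^3 · (-1)^5 = 56 · 125 · (-1) = -7000.

-7000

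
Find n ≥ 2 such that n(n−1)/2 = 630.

n(n−1)/2 = 630 ⇒ n(n−1) = 1260. Since 36·35 = 1260, n = 36.

36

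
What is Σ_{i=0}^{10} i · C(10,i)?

5120

Differentiating (1+x)^10 and setting x=1: Σ i·C(10,i) = 10·2^9 = 5120.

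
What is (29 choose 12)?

51895935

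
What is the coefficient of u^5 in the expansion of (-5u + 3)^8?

-4725000

The general term is C(8,j)·(-5u)^j·(3)^(8-j); the u^5 term has j = 5.
C(8,5) = 56.
Coefficient = C(8,5) · (-5)^5 · 3^3 = 56 · (-3125) · 27 = -4725000.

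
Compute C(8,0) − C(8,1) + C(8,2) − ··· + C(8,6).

The partial alternating sum Σ_{k=0}^{6} (−1)^k C(8,k) = (−1)^6 C(7,6) = 7.

7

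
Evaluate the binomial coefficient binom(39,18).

62359143990

C(39,18) = (39·38·37·36·35·34·33·32·31·30·29·28·27·26·25·24·23·22) / 18! = 399246543793282239774720000 / 6402373705728000 = 62359143990.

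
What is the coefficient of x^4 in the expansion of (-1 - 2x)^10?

3360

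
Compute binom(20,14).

C(20,14) = C(20,6) by symmetry.
C(20,6) = (20·19·18·17·16·15) / 6! = 27907200 / 720 = 38760.

38760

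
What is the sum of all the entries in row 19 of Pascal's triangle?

Setting x = 1 in (1+x)^19 gives Σ C(19,i) = 2^19 = 524288.

524288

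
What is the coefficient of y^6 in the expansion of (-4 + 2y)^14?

The general term is C(14,j)·(-4)^j·(2y)^(14-j); the y^6 term has j = 8.
C(14,8) = 3003.
Coefficient = C(14,8) · (-4)^8 · 2^6 = 3003 · 65536 · 64 = 12595494912.

12595494912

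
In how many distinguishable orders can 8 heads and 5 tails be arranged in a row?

1287

Choose positions for the heads: C(13,8) = 1287.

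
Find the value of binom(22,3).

1540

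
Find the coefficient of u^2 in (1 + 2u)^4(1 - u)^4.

-2

Coefficient of u^2 = Σ_{j} C(4,j)·2^j·C(4,2-j)·(-1)^(2-j) for j from 0 to 2.
= 6 + (-32) + 24 = -2.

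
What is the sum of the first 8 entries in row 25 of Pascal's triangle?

1 + 25 + 300 + 2300 + 12650 + 53130 + 177100 + 480700 = 726206.

726206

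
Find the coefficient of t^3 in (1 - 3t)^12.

The general term is C(12,j)·(1)^j·(-3t)^(12-j); the t^3 term has j = 9.
C(12,9) = 220.
Coefficient = C(12,9) · (-3)^3 = 220 · (-27) = -5940.

-5940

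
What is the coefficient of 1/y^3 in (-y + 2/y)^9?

General term: C(9,j)·(-y)^j·(2/y)^(9-j), with y-exponent 1j − 1(9−j) = 2j − 9.
Set 2j − 9 = -3: j = 3.
C(9,3) = 84; (-1)^3 = -1; 2^6 = 64.
Coefficient = 84 · (-1) · 64 = -5376.

-5376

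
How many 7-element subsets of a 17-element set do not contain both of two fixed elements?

All 7-subsets: C(17,7) = 19448. Those containing both fixed elements: C(15,5) = 3003.
19448 − 3003 = 16445.

16445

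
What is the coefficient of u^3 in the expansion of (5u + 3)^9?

The general term is C(9,j)·(5u)^j·(3)^(9-j); the u^3 term has j = 3.
C(9,3) = 84.
Coefficient = C(9,3) · 5^3 · 3^6 = 84 · 125 · 729 = 7654500.

7654500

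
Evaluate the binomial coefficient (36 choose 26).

254186856

C(36,26) = C(36,10) by symmetry.
C(36,10) = (36·35·34·33·32·31·30·29·28·27) / 10! = 922393263052800 / 3628800 = 254186856.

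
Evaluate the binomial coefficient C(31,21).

C(31,21) = C(31,10) by symmetry.
C(31,10) = (31·30·29·28·27·26·25·24·23·22) / 10! = 160945136352000 / 3628800 = 44352165.

44352165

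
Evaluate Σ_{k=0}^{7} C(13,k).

5812

1 + 13 + 78 + 286 + 715 + 1287 + 1716 + 1716 = 5812.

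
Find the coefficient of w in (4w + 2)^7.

The general term is C(7,j)·(4w)^j·(2)^(7-j); the w^1 term has j = 1.
C(7,1) = 7.
Coefficient = C(7,1) · 4^1 · 2^6 = 7 · 4 · 64 = 1792.

1792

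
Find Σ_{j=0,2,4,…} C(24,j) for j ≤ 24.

8388608

Even-j terms of row 24 sum to 2^23 = 8388608.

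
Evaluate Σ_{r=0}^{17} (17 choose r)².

2333606220

By Vandermonde's identity, Σ C(17,r)² = C(34,17) = 2333606220.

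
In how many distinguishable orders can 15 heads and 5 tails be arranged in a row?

15504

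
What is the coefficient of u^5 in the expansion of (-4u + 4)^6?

The general term is C(6,j)·(-4u)^j·(4)^(6-j); the u^5 term has j = 5.
C(6,5) = 6.
Coefficient = C(6,5) · (-4)^5 · 4^1 = 6 · (-1024) · 4 = -24576.

-24576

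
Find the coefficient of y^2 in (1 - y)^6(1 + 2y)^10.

75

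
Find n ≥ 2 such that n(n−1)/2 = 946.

n(n−1)/2 = 946 ⇒ n(n−1) = 1892. Since 44·43 = 1892, n = 44.

44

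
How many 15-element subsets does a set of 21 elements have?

54264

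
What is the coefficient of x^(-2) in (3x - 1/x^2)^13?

General term: C(13,j)·(3x)^j·(-1/x^2)^(13-j), with x-exponent 1j − 2(13−j) = 3j − 26.
Set 3j − 26 = -2: j = 8.
C(13,8) = 1287; 3^8 = 6561; (-1)^5 = -1.
Coefficient = 1287 · 6561 · (-1) = -8444007.

-8444007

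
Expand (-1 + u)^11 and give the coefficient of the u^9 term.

55

The general term is C(11,j)·(-1)^j·(u)^(11-j); the u^9 term has j = 2.
C(11,2) = 55.
Coefficient = C(11,2) = 55.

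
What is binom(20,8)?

C(20,8) = (20·19·18·17·16·15·14·13) / 8! = 5079110400 / 40320 = 125970.

125970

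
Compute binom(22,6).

74613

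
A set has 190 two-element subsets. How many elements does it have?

n(n−1)/2 = 190 ⇒ n(n−1) = 380. Since 20·19 = 380, n = 20.

20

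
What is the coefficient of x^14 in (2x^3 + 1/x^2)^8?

1792

General term: C(8,j)·(2x^3)^j·(1/x^2)^(8-j), with x-exponent 3j − 2(8−j) = 5j − 16.
Set 5j − 16 = 14: j = 6.
C(8,6) = 28; 2^6 = 64; 1^2 = 1.
Coefficient = 28 · 64 · 1 = 1792.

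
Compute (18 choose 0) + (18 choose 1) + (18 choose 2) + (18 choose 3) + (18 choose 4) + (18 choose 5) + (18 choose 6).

31180

1 + 18 + 153 + 816 + 3060 + 8568 + 18564 = 31180.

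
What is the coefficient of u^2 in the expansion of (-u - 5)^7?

The general term is C(7,j)·(-u)^j·(-5)^(7-j); the u^2 term has j = 2.
C(7,2) = 21.
Coefficient = C(7,2) · (-5)^5 = 21 · (-3125) = -65625.

-65625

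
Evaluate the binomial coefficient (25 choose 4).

C(25,4) = (25·24·23·22) / 4! = 303600 / 24 = 12650.

12650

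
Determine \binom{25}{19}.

C(25,19) = C(25,6) by symmetry.
C(25,6) = (25·24·23·22·21·20) / 6! = 127512000 / 720 = 177100.

177100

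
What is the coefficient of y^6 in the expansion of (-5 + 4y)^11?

-5913600000

The general term is C(11,j)·(-5)^j·(4y)^(11-j); the y^6 term has j = 5.
C(11,5) = 462.
Coefficient = C(11,5) · (-5)^5 · 4^6 = 462 · (-3125) · 4096 = -5913600000.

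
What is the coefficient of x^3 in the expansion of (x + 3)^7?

The general term is C(7,j)·(x)^j·(3)^(7-j); the x^3 term has j = 3.
C(7,3) = 35.
Coefficient = C(7,3) · 3^4 = 35 · 81 = 2835.

2835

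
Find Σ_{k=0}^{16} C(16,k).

65536

Setting x = 1 in (1+x)^16 gives Σ C(16,k) = 2^16 = 65536.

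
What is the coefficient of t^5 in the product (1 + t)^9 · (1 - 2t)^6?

-138

Coefficient of t^5 = Σ_{j} C(9,j)·1^j·C(6,5-j)·(-2)^(5-j) for j from 0 to 5.
= (-192) + 2160 + (-5760) + 5040 + (-1512) + 126 = -138.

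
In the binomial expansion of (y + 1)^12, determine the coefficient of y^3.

220

The general term is C(12,j)·(y)^j·(1)^(12-j); the y^3 term has j = 3.
C(12,3) = 220.
Coefficient = C(12,3) = 220.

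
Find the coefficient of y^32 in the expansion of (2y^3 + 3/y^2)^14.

General term: C(14,j)·(2y^3)^j·(3/y^2)^(14-j), with y-exponent 3j − 2(14−j) = 5j − 28.
Set 5j − 28 = 32: j = 12.
C(14,12) = 91; 2^12 = 4096; 3^2 = 9.
Coefficient = 91 · 4096 · 9 = 3354624.

3354624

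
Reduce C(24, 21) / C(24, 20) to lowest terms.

4/21

C(n,k+1)/C(n,k) = (n−k)/(k+1) = (24−20)/(20+1) = 4/21.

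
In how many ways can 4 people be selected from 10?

210

This is C(10,4) = 210.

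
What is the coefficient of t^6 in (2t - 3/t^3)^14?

General term: C(14,j)·(2t)^j·(-3/t^3)^(14-j), with t-exponent 1j − 3(14−j) = 4j − 42.
Set 4j − 42 = 6: j = 12.
C(14,12) = 91; 2^12 = 4096; (-3)^2 = 9.
Coefficient = 91 · 4096 · 9 = 3354624.

3354624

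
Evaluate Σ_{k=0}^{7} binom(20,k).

137980

1 + 20 + 190 + 1140 + 4845 + 15504 + 38760 + 77520 = 137980.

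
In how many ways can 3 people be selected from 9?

This is C(9,3) = 84.

84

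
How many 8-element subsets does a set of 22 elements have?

C(22,8) = (22·21·20·19·18·17·16·15) / 8! = 12893126400 / 40320 = 319770.

319770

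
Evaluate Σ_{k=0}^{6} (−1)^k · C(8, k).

7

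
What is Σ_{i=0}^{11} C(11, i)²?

705432

Σ C(11,i)² is the coefficient of x^11 in (1+x)^11(1+x)^11 = (1+x)^22, i.e. C(22,11) = 705432.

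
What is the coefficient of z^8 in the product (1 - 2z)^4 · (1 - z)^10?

Coefficient of z^8 = Σ_{j} C(4,j)·(-2)^j·C(10,8-j)·(-1)^(8-j) for j from 0 to 4.
= 45 + 960 + 5040 + 8064 + 3360 = 17469.

17469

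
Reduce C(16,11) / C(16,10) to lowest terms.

6/11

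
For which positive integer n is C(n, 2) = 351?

n(n−1)/2 = 351 ⇒ n(n−1) = 702. Since 27·26 = 702, n = 27.

27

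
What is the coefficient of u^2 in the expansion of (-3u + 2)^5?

720

The general term is C(5,j)·(-3u)^j·(2)^(5-j); the u^2 term has j = 2.
C(5,2) = 10.
Coefficient = C(5,2) · (-3)^2 · 2^3 = 10 · 9 · 8 = 720.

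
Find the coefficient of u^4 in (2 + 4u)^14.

The general term is C(14,j)·(2)^j·(4u)^(14-j); the u^4 term has j = 10.
C(14,10) = 1001.
Coefficient = C(14,10) · 2^10 · 4^4 = 1001 · 1024 · 256 = 262406144.

262406144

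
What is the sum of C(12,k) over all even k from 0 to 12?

Half of (1+1)^12 + (1−1)^12 gives the even-index sum: 2^11 = 2048.

2048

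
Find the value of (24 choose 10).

1961256

C(24,10) = (24·23·22·21·20·19·18·17·16·15) / 10! = 7117005772800 / 3628800 = 1961256.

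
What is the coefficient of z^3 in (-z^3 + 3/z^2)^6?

-540

General term: C(6,j)·(-z^3)^j·(3/z^2)^(6-j), with z-exponent 3j − 2(6−j) = 5j − 12.
Set 5j − 12 = 3: j = 3.
C(6,3) = 20; (-1)^3 = -1; 3^3 = 27.
Coefficient = 20 · (-1) · 27 = -540.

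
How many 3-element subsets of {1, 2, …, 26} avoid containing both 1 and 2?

2576

All 3-subsets: C(26,3) = 2600. Those containing both fixed elements: C(24,1) = 24.
2600 − 24 = 2576.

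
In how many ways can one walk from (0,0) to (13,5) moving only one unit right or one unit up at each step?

8568

Each path is a sequence of 18 steps with 13 rights: C(18,13) = 8568.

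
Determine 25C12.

5200300

C(25,12) = (25·24·23·22·21·20·19·18·17·16·15·14) / 12! = 2490952020480000 / 479001600 = 5200300.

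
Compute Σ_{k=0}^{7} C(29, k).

2182396

1 + 29 + 406 + 3654 + 23751 + 118755 + 475020 + 1560780 = 2182396.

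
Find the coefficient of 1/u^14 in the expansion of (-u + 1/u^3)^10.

General term: C(10,j)·(-u)^j·(1/u^3)^(10-j), with u-exponent 1j − 3(10−j) = 4j − 30.
Set 4j − 30 = -14: j = 4.
C(10,4) = 210; (-1)^4 = 1; 1^6 = 1.
Coefficient = 210 · 1 · 1 = 210.

210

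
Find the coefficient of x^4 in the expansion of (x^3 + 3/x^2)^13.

3752892

General term: C(13,j)·(x^3)^j·(3/x^2)^(13-j), with x-exponent 3j − 2(13−j) = 5j − 26.
Set 5j − 26 = 4: j = 6.
C(13,6) = 1716; 1^6 = 1; 3^7 = 2187.
Coefficient = 1716 · 1 · 2187 = 3752892.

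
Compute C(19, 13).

27132

C(19,13) = C(19,6) by symmetry.
C(19,6) = (19·18·17·16·15·14) / 6! = 19535040 / 720 = 27132.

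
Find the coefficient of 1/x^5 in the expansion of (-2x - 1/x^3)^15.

-3075072

General term: C(15,j)·(-2x)^j·(-1/x^3)^(15-j), with x-exponent 1j − 3(15−j) = 4j − 45.
Set 4j − 45 = -5: j = 10.
C(15,10) = 3003; (-2)^10 = 1024; (-1)^5 = -1.
Coefficient = 3003 · 1024 · (-1) = -3075072.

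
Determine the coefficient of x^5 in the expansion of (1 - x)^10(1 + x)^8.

Coefficient of x^5 = Σ_{j} C(10,j)·(-1)^j·C(8,5-j)·1^(5-j) for j from 0 to 5.
= 56 + (-700) + 2520 + (-3360) + 1680 + (-252) = -56.

-56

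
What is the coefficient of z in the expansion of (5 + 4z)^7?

The general term is C(7,j)·(5)^j·(4z)^(7-j); the z^1 term has j = 6.
C(7,6) = 7.
Coefficient = C(7,6) · 5^6 · 4^1 = 7 · 15625 · 4 = 437500.

437500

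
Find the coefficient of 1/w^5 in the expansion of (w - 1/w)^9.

-36

General term: C(9,j)·(w)^j·(-1/w)^(9-j), with w-exponent 1j − 1(9−j) = 2j − 9.
Set 2j − 9 = -5: j = 2.
C(9,2) = 36; 1^2 = 1; (-1)^7 = -1.
Coefficient = 36 · 1 · (-1) = -36.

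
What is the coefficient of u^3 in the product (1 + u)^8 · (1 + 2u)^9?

2384

Coefficient of u^3 = Σ_{j} C(8,j)·1^j·C(9,3-j)·2^(3-j) for j from 0 to 3.
= 672 + 1152 + 504 + 56 = 2384.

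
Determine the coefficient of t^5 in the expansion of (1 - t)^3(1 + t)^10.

-63

Coefficient of t^5 = Σ_{j} C(3,j)·(-1)^j·C(10,5-j)·1^(5-j) for j from 0 to 3.
= 252 + (-630) + 360 + (-45) = -63.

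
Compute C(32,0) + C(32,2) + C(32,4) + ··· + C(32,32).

Even-k terms of row 32 sum to 2^31 = 2147483648.

2147483648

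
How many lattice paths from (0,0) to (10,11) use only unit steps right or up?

Each path is a sequence of 21 steps with 10 rights: C(21,10) = 352716.

352716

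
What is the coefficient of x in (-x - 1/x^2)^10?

120

General term: C(10,j)·(-x)^j·(-1/x^2)^(10-j), with x-exponent 1j − 2(10−j) = 3j − 20.
Set 3j − 20 = 1: j = 7.
C(10,7) = 120; (-1)^7 = -1; (-1)^3 = -1.
Coefficient = 120 · (-1) · (-1) = 120.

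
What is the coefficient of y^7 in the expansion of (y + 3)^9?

324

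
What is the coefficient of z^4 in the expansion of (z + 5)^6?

The general term is C(6,j)·(z)^j·(5)^(6-j); the z^4 term has j = 4.
C(6,4) = 15.
Coefficient = C(6,4) · 5^2 = 15 · 25 = 375.

375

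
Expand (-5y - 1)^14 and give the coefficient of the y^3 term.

The general term is C(14,j)·(-5y)^j·(-1)^(14-j); the y^3 term has j = 3.
C(14,3) = 364.
Coefficient = C(14,3) · (-5)^3 · (-1)^11 = 364 · (-125) · (-1) = 45500.

45500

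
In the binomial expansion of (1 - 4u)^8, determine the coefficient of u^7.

-131072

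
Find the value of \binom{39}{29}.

C(39,29) = C(39,10) by symmetry.
C(39,10) = (39·38·37·36·35·34·33·32·31·30) / 10! = 2306992893004800 / 3628800 = 635745396.

635745396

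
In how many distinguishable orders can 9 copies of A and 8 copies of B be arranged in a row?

24310

Choose positions for the A's: C(17,9) = 24310.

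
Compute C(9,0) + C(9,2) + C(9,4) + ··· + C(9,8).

256

Even-i terms of row 9 sum to 2^8 = 256.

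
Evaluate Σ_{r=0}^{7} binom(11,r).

1 + 11 + 55 + 165 + 330 + 462 + 462 + 330 = 1816.

1816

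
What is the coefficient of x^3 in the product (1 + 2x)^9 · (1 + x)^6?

Coefficient of x^3 = Σ_{j} C(9,j)·2^j·C(6,3-j)·1^(3-j) for j from 0 to 3.
= 20 + 270 + 864 + 672 = 1826.

1826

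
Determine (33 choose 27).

C(33,27) = C(33,6) by symmetry.
C(33,6) = (33·32·31·30·29·28) / 6! = 797448960 / 720 = 1107568.

1107568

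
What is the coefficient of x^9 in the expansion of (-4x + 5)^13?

-117145600000

The general term is C(13,j)·(-4x)^j·(5)^(13-j); the x^9 term has j = 9.
C(13,9) = 715.
Coefficient = C(13,9) · (-4)^9 · 5^4 = 715 · (-262144) · 625 = -117145600000.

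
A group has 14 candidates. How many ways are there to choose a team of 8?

3003

This is C(14,8) = 3003.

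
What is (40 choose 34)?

C(40,34) = C(40,6) by symmetry.
C(40,6) = (40·39·38·37·36·35) / 6! = 2763633600 / 720 = 3838380.

3838380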